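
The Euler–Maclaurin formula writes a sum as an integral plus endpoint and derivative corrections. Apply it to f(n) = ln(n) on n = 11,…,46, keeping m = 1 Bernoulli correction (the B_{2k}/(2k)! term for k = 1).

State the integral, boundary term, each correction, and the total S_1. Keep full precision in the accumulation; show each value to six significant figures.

Integral: ∫_11^46 ln(x) dx = 114.741.
Endpoint term: (f(11) + f(46))/2 = (2.39790 + 3.82864)/2 = 3.11327.
So far: 117.854.
Correction k=1: B_{2}/2! · (f^{(1)}(46) − f^{(1)}(11)) = 1/12 · (0.0217391 − 0.0909091) = -0.00576416.

S_1 ≈ 117.848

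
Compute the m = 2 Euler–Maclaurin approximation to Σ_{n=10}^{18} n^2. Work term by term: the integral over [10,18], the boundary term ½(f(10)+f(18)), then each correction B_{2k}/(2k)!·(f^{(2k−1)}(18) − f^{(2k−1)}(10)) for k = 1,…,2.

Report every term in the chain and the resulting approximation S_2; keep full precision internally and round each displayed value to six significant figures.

Integral: ∫_10^18 x^2 dx = 1610.67.
Endpoint term: (f(10) + f(18))/2 = (100.000 + 324.000)/2 = 212.000.
Running total after boundary: 1822.67.
k=1: B_{2}/(2)! × [f^{(1)}(18) − f^{(1)}(10)] = 1/12 × (36.0000 − 20.0000) = 1.33333.
After k=1: 1824.00.
k=2: B_{4}/(4)! × [f^{(3)}(18) − f^{(3)}(10)] = −1/720 × (0.00000 − 0.00000) = 0.00000.

S_2 ≈ 1824.00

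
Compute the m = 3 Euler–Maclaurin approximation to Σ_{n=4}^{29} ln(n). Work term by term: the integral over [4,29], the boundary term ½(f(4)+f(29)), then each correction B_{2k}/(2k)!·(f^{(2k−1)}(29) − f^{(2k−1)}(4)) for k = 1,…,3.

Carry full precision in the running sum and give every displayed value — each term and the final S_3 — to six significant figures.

S_3 ≈ 69.4653

∫_4^29 ln(x) dx evaluates to 67.1064.
Endpoint term: (f(4) + f(29))/2 = (1.38629 + 3.36730)/2 = 2.37680.
Integral + boundary = 69.4832.
k=1: B_{2}/(2)! × [f^{(1)}(29) − f^{(1)}(4)] = 1/12 × (0.0344828 − 0.250000) = -0.0179598.
Running total after k=1: 69.4652.
k=2: B_{4}/(4)! × [f^{(3)}(29) − f^{(3)}(4)] = −1/720 × (8.20042e-05 − 0.0312500) = 4.32889e-05.
Running total after k=2: 69.4653.
k=3: B_{6}/(6)! × [f^{(5)}(29) − f^{(5)}(4)] = 1/30240 × (1.17010e-06 − 0.0234375) = -7.75011e-07.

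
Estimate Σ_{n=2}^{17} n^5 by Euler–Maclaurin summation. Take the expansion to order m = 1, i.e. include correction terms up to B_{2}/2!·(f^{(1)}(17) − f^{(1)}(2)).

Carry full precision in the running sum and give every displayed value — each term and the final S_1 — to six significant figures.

S_1 ≈ 4.76766e+06

Integral: ∫_2^17 x^5 dx = 4.02292e+06.
Boundary: ½(f(2) + f(17)) = ½(32.0000 + 1.41986e+06) = 709944.
Integral + boundary = 4.73286e+06.
Order-1 term: 1/12 · (417605 − 80.0000) = 34793.8.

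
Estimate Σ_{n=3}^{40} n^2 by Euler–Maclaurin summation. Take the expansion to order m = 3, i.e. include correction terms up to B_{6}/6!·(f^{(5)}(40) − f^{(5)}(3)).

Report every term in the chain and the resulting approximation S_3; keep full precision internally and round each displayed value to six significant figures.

The integral term ∫_3^40 x^2 dx = 21324.3.
Endpoint term: (f(3) + f(40))/2 = (9.00000 + 1600.00)/2 = 804.500.
So far: 22128.8.
Correction k=1: B_{2}/2! · (f^{(1)}(40) − f^{(1)}(3)) = 1/12 · (80.0000 − 6.00000) = 6.16667.
After k=1: 22135.0.
Correction k=2: B_{4}/4! · (f^{(3)}(40) − f^{(3)}(3)) = −1/720 · (0.00000 − 0.00000) = 0.00000.
After k=2: 22135.0.
Correction k=3: B_{6}/6! · (f^{(5)}(40) − f^{(5)}(3)) = 1/30240 · (0.00000 − 0.00000) = 0.00000.

S_3 ≈ 22135.0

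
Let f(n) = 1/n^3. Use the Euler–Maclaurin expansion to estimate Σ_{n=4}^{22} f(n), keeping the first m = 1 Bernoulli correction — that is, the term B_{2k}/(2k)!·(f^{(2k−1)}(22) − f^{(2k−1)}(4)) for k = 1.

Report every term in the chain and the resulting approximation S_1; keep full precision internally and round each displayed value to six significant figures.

S_1 ≈ 0.0390519

The integral term ∫_4^22 1/x^3 dx = 0.0302169.
½[f(4) + f(22)] = ½[0.0156250 + 9.39144e-05] = 0.00785946.
So far: 0.0380764.
Correction k=1: B_{2}/2! · (f^{(1)}(22) − f^{(1)}(4)) = 1/12 · (-1.28065e-05 − (-0.0117188)) = 0.000975495.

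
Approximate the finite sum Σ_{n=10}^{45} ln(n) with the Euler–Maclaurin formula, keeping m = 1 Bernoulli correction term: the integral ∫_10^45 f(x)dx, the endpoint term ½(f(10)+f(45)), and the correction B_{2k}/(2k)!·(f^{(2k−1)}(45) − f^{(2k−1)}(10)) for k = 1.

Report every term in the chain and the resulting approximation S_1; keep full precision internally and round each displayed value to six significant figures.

S_1 ≈ 116.322

Integral: ∫_10^45 ln(x) dx = 113.274.
Boundary: ½(f(10) + f(45)) = ½(2.30259 + 3.80666) = 3.05462.
Running total after boundary: 116.329.
k=1: B_{2}/(2)! × [f^{(1)}(45) − f^{(1)}(10)] = 1/12 × (0.0222222 − 0.100000) = -0.00648148.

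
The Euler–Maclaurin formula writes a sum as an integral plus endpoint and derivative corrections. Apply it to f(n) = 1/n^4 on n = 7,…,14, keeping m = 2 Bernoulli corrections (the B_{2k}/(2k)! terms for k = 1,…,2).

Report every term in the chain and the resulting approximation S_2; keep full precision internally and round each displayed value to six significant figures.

S_2 ≈ 0.00109061

∫_7^14 1/x^4 dx evaluates to 0.000850340.
Endpoint term: (f(7) + f(14))/2 = (0.000416493 + 2.60308e-05)/2 = 0.000221262.
So far: 0.00107160.
Order-1 term: 1/12 · (-7.43738e-06 − (-0.000237996)) = 1.92132e-05.
Running total after k=1: 0.00109082.
Order-2 term: −1/720 · (-1.13837e-06 − (-0.000145712)) = -2.00797e-07.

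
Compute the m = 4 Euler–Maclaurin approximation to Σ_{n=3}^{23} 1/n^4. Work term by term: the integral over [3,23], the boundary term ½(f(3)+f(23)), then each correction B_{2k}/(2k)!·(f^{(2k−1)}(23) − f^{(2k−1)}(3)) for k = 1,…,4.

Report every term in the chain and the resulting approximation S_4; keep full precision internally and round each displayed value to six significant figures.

S_4 ≈ 0.0197969

Integral: ∫_3^23 1/x^4 dx = 0.0123183.
Boundary: ½(f(3) + f(23)) = ½(0.0123457 + 3.57346e-06) = 0.00617463.
Running total after boundary: 0.0184929.
Correction k=1: B_{2}/2! · (f^{(1)}(23) − f^{(1)}(3)) = 1/12 · (-6.21471e-07 − (-0.0164609)) = 0.00137169.
Partial sum through k=1: 0.0198646.
Correction k=2: B_{4}/4! · (f^{(3)}(23) − f^{(3)}(3)) = −1/720 · (-3.52441e-08 − (-0.0548697)) = -7.62078e-05.
Partial sum through k=2: 0.0197884.
Correction k=3: B_{6}/6! · (f^{(5)}(23) − f^{(5)}(3)) = 1/30240 · (-3.73094e-09 − (-0.341411)) = 1.12901e-05.
Partial sum through k=3: 0.0197997.
Correction k=4: B_{8}/8! · (f^{(7)}(23) − f^{(7)}(3)) = −1/1209600 · (-6.34754e-10 − (-3.41411)) = -2.82251e-06.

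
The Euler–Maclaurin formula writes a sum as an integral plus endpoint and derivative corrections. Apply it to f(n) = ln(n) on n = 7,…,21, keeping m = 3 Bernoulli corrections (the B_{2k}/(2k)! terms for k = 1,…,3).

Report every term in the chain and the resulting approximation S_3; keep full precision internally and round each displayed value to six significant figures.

Integral: ∫_7^21 ln(x) dx = 36.3136.
Boundary: ½(f(7) + f(21)) = ½(1.94591 + 3.04452) = 2.49522.
Running total after boundary: 38.8088.
Correction k=1: B_{2}/2! · (f^{(1)}(21) − f^{(1)}(7)) = 1/12 · (0.0476190 − 0.142857) = -0.00793651.
Running total after k=1: 38.8009.
Correction k=2: B_{4}/4! · (f^{(3)}(21) − f^{(3)}(7)) = −1/720 · (0.000215959 − 0.00583090) = 7.79853e-06.
Running total after k=2: 38.8009.
Correction k=3: B_{6}/6! · (f^{(5)}(21) − f^{(5)}(7)) = 1/30240 · (5.87645e-06 − 0.00142798) = -4.70271e-08.

S_3 ≈ 38.8009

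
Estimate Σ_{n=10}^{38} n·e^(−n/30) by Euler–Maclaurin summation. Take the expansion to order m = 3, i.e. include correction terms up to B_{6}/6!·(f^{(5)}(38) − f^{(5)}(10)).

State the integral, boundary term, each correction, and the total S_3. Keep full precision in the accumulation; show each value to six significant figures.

S_3 ≈ 293.918

∫_10^38 x·e^(−x/30) dx evaluates to 285.028.
½[f(10) + f(38)] = ½[7.16531 + 10.7072] = 8.93627.
Running total after boundary: 293.964.
k=1: B_{2}/(2)! × [f^{(1)}(38) − f^{(1)}(10)] = 1/12 × (-0.0751385 − 0.477688) = -0.0460688.
Partial sum through k=1: 293.918.
k=2: B_{4}/(4)! × [f^{(3)}(38) − f^{(3)}(10)] = −1/720 × (0.000542667 − 0.00212306) = 2.19498e-06.
Partial sum through k=2: 293.918.
k=3: B_{6}/(6)! × [f^{(5)}(38) − f^{(5)}(10)] = 1/30240 × (1.29869e-06 − 4.12816e-06) = -9.35673e-11.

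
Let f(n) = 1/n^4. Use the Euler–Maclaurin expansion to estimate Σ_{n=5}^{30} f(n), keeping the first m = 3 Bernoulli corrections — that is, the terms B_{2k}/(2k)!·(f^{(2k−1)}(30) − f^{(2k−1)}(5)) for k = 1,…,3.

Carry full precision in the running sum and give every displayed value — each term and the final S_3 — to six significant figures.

Integral: ∫_5^30 1/x^4 dx = 0.00265432.
Boundary: ½(f(5) + f(30)) = ½(0.00160000 + 1.23457e-06) = 0.000800617.
So far: 0.00345494.
k=1: B_{2}/(2)! × [f^{(1)}(30) − f^{(1)}(5)] = 1/12 × (-1.64609e-07 − (-0.00128000)) = 0.000106653.
Running total after k=1: 0.00356159.
k=2: B_{4}/(4)! × [f^{(3)}(30) − f^{(3)}(5)] = −1/720 × (-5.48697e-09 − (-0.00153600)) = -2.13333e-06.
Running total after k=2: 0.00355946.
k=3: B_{6}/(6)! × [f^{(5)}(30) − f^{(5)}(5)] = 1/30240 × (-3.41411e-10 − (-0.00344064)) = 1.13778e-07.

S_3 ≈ 0.00355957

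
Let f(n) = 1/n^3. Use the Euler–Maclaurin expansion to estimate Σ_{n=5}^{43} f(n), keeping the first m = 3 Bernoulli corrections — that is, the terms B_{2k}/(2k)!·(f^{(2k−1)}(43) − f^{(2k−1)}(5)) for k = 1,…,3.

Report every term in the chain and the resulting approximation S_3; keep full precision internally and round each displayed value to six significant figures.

S_3 ≈ 0.0241307

The integral term ∫_5^43 1/x^3 dx = 0.0197296.
½[f(5) + f(43)] = ½[0.00800000 + 1.25775e-05] = 0.00400629.
So far: 0.0237359.
Order-1 term: 1/12 · (-8.77501e-07 − (-0.00480000)) = 0.000399927.
Running total after k=1: 0.0241358.
Order-2 term: −1/720 · (-9.49162e-09 − (-0.00384000)) = -5.33332e-06.
Running total after k=2: 0.0241305.
Order-3 term: 1/30240 · (-2.15602e-10 − (-0.00645120)) = 2.13333e-07.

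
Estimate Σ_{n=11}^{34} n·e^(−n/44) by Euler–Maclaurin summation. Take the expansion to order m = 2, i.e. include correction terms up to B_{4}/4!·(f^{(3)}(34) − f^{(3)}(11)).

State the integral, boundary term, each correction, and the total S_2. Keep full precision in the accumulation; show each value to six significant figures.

The integral term ∫_11^34 x·e^(−x/44) dx = 299.965.
½[f(11) + f(34)] = ½[8.56681 + 15.6996] = 12.1332.
Integral + boundary = 312.098.
k=1: B_{2}/(2)! × [f^{(1)}(34) − f^{(1)}(11)] = 1/12 × (0.104944 − 0.584101) = -0.0399297.
Partial sum through k=1: 312.058.
k=2: B_{4}/(4)! × [f^{(3)}(34) − f^{(3)}(11)] = −1/720 × (0.000531223 − 0.00110625) = 7.98650e-07.

S_2 ≈ 312.058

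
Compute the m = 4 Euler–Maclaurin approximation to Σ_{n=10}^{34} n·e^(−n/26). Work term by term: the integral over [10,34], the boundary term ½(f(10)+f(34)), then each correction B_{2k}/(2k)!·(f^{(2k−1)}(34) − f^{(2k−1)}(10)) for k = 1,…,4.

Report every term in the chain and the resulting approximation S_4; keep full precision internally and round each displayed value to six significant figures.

S_4 ≈ 223.214

∫_10^34 x·e^(−x/26) dx evaluates to 215.255.
½[f(10) + f(34)] = ½[6.80712 + 9.19508] = 8.00110.
Integral + boundary = 223.256.
Correction k=1: B_{2}/2! · (f^{(1)}(34) − f^{(1)}(10)) = 1/12 · (-0.0832134 − 0.418900) = -0.0418428.
After k=1: 223.214.
Correction k=2: B_{4}/4! · (f^{(3)}(34) − f^{(3)}(10)) = −1/720 · (0.000677032 − 0.00263362) = 2.71748e-06.
After k=2: 223.214.
Correction k=3: B_{6}/6! · (f^{(5)}(34) − f^{(5)}(10)) = 1/30240 · (2.18515e-06 − 6.87509e-06) = -1.55091e-10.
After k=3: 223.214.
Correction k=4: B_{8}/8! · (f^{(7)}(34) − f^{(7)}(10)) = −1/1209600 · (4.98339e-09 − 1.45774e-08) = 7.93152e-15.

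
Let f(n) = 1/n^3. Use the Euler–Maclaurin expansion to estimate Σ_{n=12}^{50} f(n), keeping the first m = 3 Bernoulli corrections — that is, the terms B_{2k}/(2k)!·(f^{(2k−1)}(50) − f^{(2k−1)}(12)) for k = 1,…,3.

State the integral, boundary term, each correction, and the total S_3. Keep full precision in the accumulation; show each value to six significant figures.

∫_12^50 1/x^3 dx evaluates to 0.00327222.
½[f(12) + f(50)] = ½[0.000578704 + 8.00000e-06] = 0.000293352.
So far: 0.00356557.
Order-1 term: 1/12 · (-4.80000e-07 − (-0.000144676)) = 1.20163e-05.
Partial sum through k=1: 0.00357759.
Order-2 term: −1/720 · (-3.84000e-09 − (-2.00939e-05)) = -2.79028e-08.
Partial sum through k=2: 0.00357756.
Order-3 term: 1/30240 · (-6.45120e-11 − (-5.86071e-06)) = 1.93805e-10.

S_3 ≈ 0.00357756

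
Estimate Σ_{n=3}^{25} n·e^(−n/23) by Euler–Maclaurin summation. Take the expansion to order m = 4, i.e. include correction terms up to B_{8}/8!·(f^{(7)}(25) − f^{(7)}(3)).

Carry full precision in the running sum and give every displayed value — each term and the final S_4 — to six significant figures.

The integral term ∫_3^25 x·e^(−x/23) dx = 152.558.
½[f(3) + f(25)] = ½[2.63314 + 8.43103] = 5.53209.
Integral + boundary = 158.090.
Order-1 term: 1/12 · (-0.0293253 − 0.763229) = -0.0660462.
After k=1: 158.024.
Order-2 term: −1/720 · (0.00121958 − 0.00476117) = 4.91887e-06.
After k=2: 158.024.
Order-3 term: 1/30240 · (4.71568e-06 − 1.52733e-05) = -3.49126e-10.
After k=3: 158.024.
Order-4 term: −1/1209600 · (1.34705e-08 − 4.07301e-08) = 2.25360e-14.

S_4 ≈ 158.024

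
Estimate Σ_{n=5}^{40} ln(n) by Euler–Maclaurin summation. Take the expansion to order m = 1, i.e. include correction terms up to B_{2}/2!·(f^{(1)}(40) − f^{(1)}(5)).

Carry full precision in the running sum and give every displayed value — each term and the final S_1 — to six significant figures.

S_1 ≈ 107.143

The integral term ∫_5^40 ln(x) dx = 104.508.
½[f(5) + f(40)] = ½[1.60944 + 3.68888] = 2.64916.
Running total after boundary: 107.157.
Order-1 term: 1/12 · (0.0250000 − 0.200000) = -0.0145833.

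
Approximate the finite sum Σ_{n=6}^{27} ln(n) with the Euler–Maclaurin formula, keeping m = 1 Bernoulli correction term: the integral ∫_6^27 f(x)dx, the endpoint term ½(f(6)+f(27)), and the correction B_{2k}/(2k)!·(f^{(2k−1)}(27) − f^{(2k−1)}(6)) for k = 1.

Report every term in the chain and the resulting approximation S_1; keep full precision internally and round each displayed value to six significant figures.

Integral: ∫_6^27 ln(x) dx = 57.2370.
Endpoint term: (f(6) + f(27))/2 = (1.79176 + 3.29584)/2 = 2.54380.
Running total after boundary: 59.7808.
Correction k=1: B_{2}/2! · (f^{(1)}(27) − f^{(1)}(6)) = 1/12 · (0.0370370 − 0.166667) = -0.0108025.

S_1 ≈ 59.7700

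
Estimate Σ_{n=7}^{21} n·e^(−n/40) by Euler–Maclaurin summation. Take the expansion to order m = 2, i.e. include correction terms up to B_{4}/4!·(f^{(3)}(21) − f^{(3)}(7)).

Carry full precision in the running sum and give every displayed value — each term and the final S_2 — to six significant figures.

Integral: ∫_7^21 x·e^(−x/40) dx = 134.784.
½[f(7) + f(21)] = ½[5.87620 + 12.4227] = 9.14943.
So far: 143.934.
Order-1 term: 1/12 · (0.280989 − 0.692552) = -0.0342969.
Partial sum through k=1: 143.899.
Order-2 term: −1/720 · (0.000915062 − 0.00148217) = 7.87645e-07.

S_2 ≈ 143.899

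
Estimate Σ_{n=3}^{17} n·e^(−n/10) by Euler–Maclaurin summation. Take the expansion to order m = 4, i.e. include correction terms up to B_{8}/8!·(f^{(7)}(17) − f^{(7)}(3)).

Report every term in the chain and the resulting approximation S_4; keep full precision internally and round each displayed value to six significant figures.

S_4 ≈ 49.5920

∫_3^17 x·e^(−x/10) dx evaluates to 46.9818.
Boundary: ½(f(3) + f(17)) = ½(2.22245 + 3.10562) = 2.66404.
Integral + boundary = 49.6459.
Correction k=1: B_{2}/2! · (f^{(1)}(17) − f^{(1)}(3)) = 1/12 · (-0.127878 − 0.518573) = -0.0538709.
After k=1: 49.5920.
Correction k=2: B_{4}/4! · (f^{(3)}(17) − f^{(3)}(3)) = −1/720 · (0.00237489 − 0.0200021) = 2.44822e-05.
After k=2: 49.5920.
Correction k=3: B_{6}/6! · (f^{(5)}(17) − f^{(5)}(3)) = 1/30240 · (6.02856e-05 − 0.000348185) = -9.52047e-09.
After k=3: 49.5920.
Correction k=4: B_{8}/8! · (f^{(7)}(17) − f^{(7)}(3)) = −1/1209600 · (9.68223e-07 − 4.96348e-06) = 3.30296e-12.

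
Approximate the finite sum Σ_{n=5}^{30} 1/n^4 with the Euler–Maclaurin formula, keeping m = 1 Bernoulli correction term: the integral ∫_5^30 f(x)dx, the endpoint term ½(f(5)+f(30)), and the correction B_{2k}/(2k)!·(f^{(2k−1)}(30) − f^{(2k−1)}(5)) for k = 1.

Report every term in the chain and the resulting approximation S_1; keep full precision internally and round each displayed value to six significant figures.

The integral term ∫_5^30 1/x^4 dx = 0.00265432.
½[f(5) + f(30)] = ½[0.00160000 + 1.23457e-06] = 0.000800617.
So far: 0.00345494.
Order-1 term: 1/12 · (-1.64609e-07 − (-0.00128000)) = 0.000106653.

S_1 ≈ 0.00356159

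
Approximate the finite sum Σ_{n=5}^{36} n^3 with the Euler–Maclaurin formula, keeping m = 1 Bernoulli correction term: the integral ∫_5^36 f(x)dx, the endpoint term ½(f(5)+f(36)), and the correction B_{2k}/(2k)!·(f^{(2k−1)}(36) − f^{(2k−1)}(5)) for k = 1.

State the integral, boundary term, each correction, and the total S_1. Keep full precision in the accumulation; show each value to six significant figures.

The integral term ∫_5^36 x^3 dx = 419748.
Endpoint term: (f(5) + f(36))/2 = (125.000 + 46656.0)/2 = 23390.5.
So far: 443138.
Correction k=1: B_{2}/2! · (f^{(1)}(36) − f^{(1)}(5)) = 1/12 · (3888.00 − 75.0000) = 317.750.

S_1 ≈ 443456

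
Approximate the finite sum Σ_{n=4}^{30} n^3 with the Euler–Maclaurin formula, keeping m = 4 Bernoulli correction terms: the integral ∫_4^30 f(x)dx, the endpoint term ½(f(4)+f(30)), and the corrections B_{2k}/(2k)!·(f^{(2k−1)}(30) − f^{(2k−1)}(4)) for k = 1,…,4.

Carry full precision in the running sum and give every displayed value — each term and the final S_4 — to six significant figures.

S_4 ≈ 216189

∫_4^30 x^3 dx evaluates to 202436.
Endpoint term: (f(4) + f(30))/2 = (64.0000 + 27000.0)/2 = 13532.0.
Integral + boundary = 215968.
Correction k=1: B_{2}/2! · (f^{(1)}(30) − f^{(1)}(4)) = 1/12 · (2700.00 − 48.0000) = 221.000.
Partial sum through k=1: 216189.
Correction k=2: B_{4}/4! · (f^{(3)}(30) − f^{(3)}(4)) = −1/720 · (6.00000 − 6.00000) = 0.00000.
Partial sum through k=2: 216189.
Correction k=3: B_{6}/6! · (f^{(5)}(30) − f^{(5)}(4)) = 1/30240 · (0.00000 − 0.00000) = 0.00000.
Partial sum through k=3: 216189.
Correction k=4: B_{8}/8! · (f^{(7)}(30) − f^{(7)}(4)) = −1/1209600 · (0.00000 − 0.00000) = 0.00000.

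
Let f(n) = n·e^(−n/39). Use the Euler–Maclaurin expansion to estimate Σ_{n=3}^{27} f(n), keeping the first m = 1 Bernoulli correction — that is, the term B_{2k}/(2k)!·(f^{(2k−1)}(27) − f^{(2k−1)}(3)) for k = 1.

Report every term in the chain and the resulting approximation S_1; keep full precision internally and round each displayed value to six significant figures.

S_1 ≈ 236.730

Integral: ∫_3^27 x·e^(−x/39) dx = 228.643.
Endpoint term: (f(3) + f(27))/2 = (2.77788 + 13.5113)/2 = 8.14461.
So far: 236.788.
Correction k=1: B_{2}/2! · (f^{(1)}(27) − f^{(1)}(3)) = 1/12 · (0.153975 − 0.854733) = -0.0583965.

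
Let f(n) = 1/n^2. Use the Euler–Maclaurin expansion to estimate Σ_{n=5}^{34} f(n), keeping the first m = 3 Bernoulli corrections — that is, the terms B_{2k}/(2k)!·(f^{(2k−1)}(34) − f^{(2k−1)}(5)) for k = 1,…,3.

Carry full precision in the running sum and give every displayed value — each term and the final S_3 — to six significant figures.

The integral term ∫_5^34 1/x^2 dx = 0.170588.
Endpoint term: (f(5) + f(34))/2 = (0.0400000 + 0.000865052)/2 = 0.0204325.
Running total after boundary: 0.191021.
Correction k=1: B_{2}/2! · (f^{(1)}(34) − f^{(1)}(5)) = 1/12 · (-5.08854e-05 − (-0.0160000)) = 0.00132909.
After k=1: 0.192350.
Correction k=2: B_{4}/4! · (f^{(3)}(34) − f^{(3)}(5)) = −1/720 · (-5.28222e-07 − (-0.00768000)) = -1.06659e-05.
After k=2: 0.192339.
Correction k=3: B_{6}/6! · (f^{(5)}(34) − f^{(5)}(5)) = 1/30240 · (-1.37082e-08 − (-0.00921600)) = 3.04761e-07.

S_3 ≈ 0.192339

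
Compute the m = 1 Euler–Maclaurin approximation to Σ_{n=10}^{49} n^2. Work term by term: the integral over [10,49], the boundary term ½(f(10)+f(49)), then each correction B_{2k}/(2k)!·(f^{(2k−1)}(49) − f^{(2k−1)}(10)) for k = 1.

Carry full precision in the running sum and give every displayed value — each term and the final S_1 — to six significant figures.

The integral term ∫_10^49 x^2 dx = 38883.0.
Boundary: ½(f(10) + f(49)) = ½(100.000 + 2401.00) = 1250.50.
Running total after boundary: 40133.5.
k=1: B_{2}/(2)! × [f^{(1)}(49) − f^{(1)}(10)] = 1/12 × (98.0000 − 20.0000) = 6.50000.

S_1 ≈ 40140.0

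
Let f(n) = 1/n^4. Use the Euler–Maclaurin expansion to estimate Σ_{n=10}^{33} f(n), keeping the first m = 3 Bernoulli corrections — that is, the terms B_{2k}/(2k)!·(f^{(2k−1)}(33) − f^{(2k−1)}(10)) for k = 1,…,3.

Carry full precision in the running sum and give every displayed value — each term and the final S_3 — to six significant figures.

S_3 ≈ 0.000377788

The integral term ∫_10^33 1/x^4 dx = 0.000324058.
Endpoint term: (f(10) + f(33))/2 = (0.000100000 + 8.43226e-07)/2 = 5.04216e-05.
Running total after boundary: 0.000374479.
k=1: B_{2}/(2)! × [f^{(1)}(33) − f^{(1)}(10)] = 1/12 × (-1.02209e-07 − (-4.00000e-05)) = 3.32482e-06.
Running total after k=1: 0.000377804.
k=2: B_{4}/(4)! × [f^{(3)}(33) − f^{(3)}(10)] = −1/720 × (-2.81568e-09 − (-1.20000e-05)) = -1.66628e-08.
Running total after k=2: 0.000377788.
k=3: B_{6}/(6)! × [f^{(5)}(33) − f^{(5)}(10)] = 1/30240 × (-1.44792e-10 − (-6.72000e-06)) = 2.22217e-10.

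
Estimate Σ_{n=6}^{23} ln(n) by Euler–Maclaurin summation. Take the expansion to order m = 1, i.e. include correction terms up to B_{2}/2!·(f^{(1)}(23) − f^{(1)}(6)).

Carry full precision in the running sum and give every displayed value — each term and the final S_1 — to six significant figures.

Integral: ∫_6^23 ln(x) dx = 44.3658.
Boundary: ½(f(6) + f(23)) = ½(1.79176 + 3.13549) = 2.46363.
Running total after boundary: 46.8294.
Order-1 term: 1/12 · (0.0434783 − 0.166667) = -0.0102657.

S_1 ≈ 46.8192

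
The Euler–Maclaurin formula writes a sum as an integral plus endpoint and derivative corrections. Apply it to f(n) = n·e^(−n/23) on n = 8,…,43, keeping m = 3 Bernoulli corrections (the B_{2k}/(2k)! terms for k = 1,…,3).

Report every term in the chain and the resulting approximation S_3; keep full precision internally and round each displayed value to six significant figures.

S_3 ≈ 275.565

Integral: ∫_8^43 x·e^(−x/23) dx = 269.475.
Boundary: ½(f(8) + f(43)) = ½(5.64977 + 6.63020) = 6.13999.
Running total after boundary: 275.615.
Order-1 term: 1/12 · (-0.134079 − 0.460579) = -0.0495549.
Partial sum through k=1: 275.565.
Order-2 term: −1/720 · (0.000329494 − 0.00354069) = 4.45999e-06.
Partial sum through k=2: 275.565.
Order-3 term: 1/30240 · (1.72485e-06 − 1.17405e-05) = -3.31204e-10.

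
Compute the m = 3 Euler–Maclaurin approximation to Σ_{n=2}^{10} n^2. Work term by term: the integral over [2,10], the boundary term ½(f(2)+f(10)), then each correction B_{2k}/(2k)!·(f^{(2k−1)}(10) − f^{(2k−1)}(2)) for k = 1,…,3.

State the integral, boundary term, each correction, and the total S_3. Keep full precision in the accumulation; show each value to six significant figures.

The integral term ∫_2^10 x^2 dx = 330.667.
Boundary: ½(f(2) + f(10)) = ½(4.00000 + 100.000) = 52.0000.
Running total after boundary: 382.667.
Order-1 term: 1/12 · (20.0000 − 4.00000) = 1.33333.
Partial sum through k=1: 384.000.
Order-2 term: −1/720 · (0.00000 − 0.00000) = 0.00000.
Partial sum through k=2: 384.000.
Order-3 term: 1/30240 · (0.00000 − 0.00000) = 0.00000.

S_3 ≈ 384.000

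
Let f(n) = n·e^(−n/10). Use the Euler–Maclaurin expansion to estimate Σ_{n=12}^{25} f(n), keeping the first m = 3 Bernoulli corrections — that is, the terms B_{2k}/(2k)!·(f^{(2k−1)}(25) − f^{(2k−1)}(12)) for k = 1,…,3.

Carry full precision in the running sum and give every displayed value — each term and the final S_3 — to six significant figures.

Integral: ∫_12^25 x·e^(−x/10) dx = 37.5330.
Boundary: ½(f(12) + f(25)) = ½(3.61433 + 2.05212) = 2.83323.
Integral + boundary = 40.3662.
k=1: B_{2}/(2)! × [f^{(1)}(25) − f^{(1)}(12)] = 1/12 × (-0.123127 − (-0.0602388)) = -0.00524072.
After k=1: 40.3610.
k=2: B_{4}/(4)! × [f^{(3)}(25) − f^{(3)}(12)] = −1/720 × (0.000410425 − 0.00542150) = 6.95982e-06.
After k=2: 40.3610.
k=3: B_{6}/(6)! × [f^{(5)}(25) − f^{(5)}(12)] = 1/30240 × (2.05212e-05 − 0.000114454) = -3.10624e-09.

S_3 ≈ 40.3610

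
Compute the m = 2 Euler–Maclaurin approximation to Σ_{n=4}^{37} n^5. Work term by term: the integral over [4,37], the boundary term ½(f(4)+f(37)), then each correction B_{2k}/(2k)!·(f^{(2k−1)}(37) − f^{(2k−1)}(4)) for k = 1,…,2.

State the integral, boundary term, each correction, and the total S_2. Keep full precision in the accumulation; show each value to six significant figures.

Integral: ∫_4^37 x^5 dx = 4.27620e+08.
Endpoint term: (f(4) + f(37))/2 = (1024.00 + 6.93440e+07)/2 = 3.46725e+07.
Running total after boundary: 4.62293e+08.
k=1: B_{2}/(2)! × [f^{(1)}(37) − f^{(1)}(4)] = 1/12 × (9.37080e+06 − 1280.00) = 780794.
Running total after k=1: 4.63074e+08.
k=2: B_{4}/(4)! × [f^{(3)}(37) − f^{(3)}(4)] = −1/720 × (82140.0 − 960.000) = -112.750.

S_2 ≈ 4.63074e+08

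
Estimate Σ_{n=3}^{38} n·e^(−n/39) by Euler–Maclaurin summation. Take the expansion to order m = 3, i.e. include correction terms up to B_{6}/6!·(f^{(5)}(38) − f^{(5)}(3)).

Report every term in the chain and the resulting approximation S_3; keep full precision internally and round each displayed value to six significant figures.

The integral term ∫_3^38 x·e^(−x/39) dx = 383.289.
½[f(3) + f(38)] = ½[2.77788 + 14.3425] = 8.56019.
Running total after boundary: 391.849.
Correction k=1: B_{2}/2! · (f^{(1)}(38) − f^{(1)}(3)) = 1/12 · (0.00967780 − 0.854733) = -0.0704213.
Running total after k=1: 391.779.
Correction k=2: B_{4}/4! · (f^{(3)}(38) − f^{(3)}(3)) = −1/720 · (0.000502660 − 0.00177952) = 1.77342e-06.
Running total after k=2: 391.779.
Correction k=3: B_{6}/6! · (f^{(5)}(38) − f^{(5)}(3)) = 1/30240 · (6.56777e-07 − 1.97047e-06) = -4.34424e-11.

S_3 ≈ 391.779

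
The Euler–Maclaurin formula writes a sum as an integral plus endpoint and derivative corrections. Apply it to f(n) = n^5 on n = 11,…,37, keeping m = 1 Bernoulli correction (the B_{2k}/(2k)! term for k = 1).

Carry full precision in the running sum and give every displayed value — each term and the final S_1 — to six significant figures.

S_1 ≈ 4.62853e+08

∫_11^37 x^5 dx evaluates to 4.27326e+08.
½[f(11) + f(37)] = ½[161051 + 6.93440e+07] = 3.47525e+07.
Integral + boundary = 4.62078e+08.
k=1: B_{2}/(2)! × [f^{(1)}(37) − f^{(1)}(11)] = 1/12 × (9.37080e+06 − 73205.0) = 774800.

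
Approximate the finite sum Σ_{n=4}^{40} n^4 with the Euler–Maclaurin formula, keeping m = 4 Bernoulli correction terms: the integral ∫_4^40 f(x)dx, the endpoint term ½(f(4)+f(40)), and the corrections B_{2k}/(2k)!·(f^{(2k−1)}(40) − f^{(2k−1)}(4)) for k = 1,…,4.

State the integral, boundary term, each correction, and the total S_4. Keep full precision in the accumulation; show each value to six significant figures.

S_4 ≈ 2.17812e+07

The integral term ∫_4^40 x^4 dx = 2.04798e+07.
Boundary: ½(f(4) + f(40)) = ½(256.000 + 2.56000e+06) = 1.28013e+06.
So far: 2.17599e+07.
Correction k=1: B_{2}/2! · (f^{(1)}(40) − f^{(1)}(4)) = 1/12 · (256000 − 256.000) = 21312.0.
Partial sum through k=1: 2.17812e+07.
Correction k=2: B_{4}/4! · (f^{(3)}(40) − f^{(3)}(4)) = −1/720 · (960.000 − 96.0000) = -1.20000.
Partial sum through k=2: 2.17812e+07.
Correction k=3: B_{6}/6! · (f^{(5)}(40) − f^{(5)}(4)) = 1/30240 · (0.00000 − 0.00000) = 0.00000.
Partial sum through k=3: 2.17812e+07.
Correction k=4: B_{8}/8! · (f^{(7)}(40) − f^{(7)}(4)) = −1/1209600 · (0.00000 − 0.00000) = 0.00000.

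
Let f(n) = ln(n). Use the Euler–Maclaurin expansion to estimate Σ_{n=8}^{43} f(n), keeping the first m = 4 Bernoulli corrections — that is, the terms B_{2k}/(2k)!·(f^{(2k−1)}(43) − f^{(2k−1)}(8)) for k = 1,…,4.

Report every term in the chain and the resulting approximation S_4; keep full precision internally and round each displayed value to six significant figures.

S_4 ≈ 113.008

Integral: ∫_8^43 ln(x) dx = 110.096.
Boundary: ½(f(8) + f(43)) = ½(2.07944 + 3.76120) = 2.92032.
Integral + boundary = 113.016.
k=1: B_{2}/(2)! × [f^{(1)}(43) − f^{(1)}(8)] = 1/12 × (0.0232558 − 0.125000) = -0.00847868.
Running total after k=1: 113.008.
k=2: B_{4}/(4)! × [f^{(3)}(43) − f^{(3)}(8)] = −1/720 × (2.51550e-05 − 0.00390625) = 5.39041e-06.
Running total after k=2: 113.008.
k=3: B_{6}/(6)! × [f^{(5)}(43) − f^{(5)}(8)] = 1/30240 × (1.63256e-07 − 0.000732422) = -2.42149e-08.
Running total after k=3: 113.008.
k=4: B_{8}/(8)! × [f^{(7)}(43) − f^{(7)}(8)] = −1/1209600 × (2.64883e-09 − 0.000343323) = 2.83829e-10.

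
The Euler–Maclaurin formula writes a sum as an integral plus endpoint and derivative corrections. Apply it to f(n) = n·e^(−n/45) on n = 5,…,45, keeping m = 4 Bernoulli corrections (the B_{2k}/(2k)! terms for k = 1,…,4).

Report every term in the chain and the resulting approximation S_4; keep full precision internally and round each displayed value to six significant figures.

Integral: ∫_5^45 x·e^(−x/45) dx = 523.477.
Boundary: ½(f(5) + f(45)) = ½(4.47420 + 16.5546) = 10.5144.
Integral + boundary = 533.991.
Correction k=1: B_{2}/2! · (f^{(1)}(45) − f^{(1)}(5)) = 1/12 · (0.00000 − 0.795413) = -0.0662844.
Running total after k=1: 533.925.
Correction k=2: B_{4}/4! · (f^{(3)}(45) − f^{(3)}(5)) = −1/720 · (0.000363338 − 0.00127659) = 1.26840e-06.
Running total after k=2: 533.925.
Correction k=3: B_{6}/6! · (f^{(5)}(45) − f^{(5)}(5)) = 1/30240 · (3.58852e-07 − 1.06685e-06) = -2.34128e-11.
Running total after k=3: 533.925.
Correction k=4: B_{8}/8! · (f^{(7)}(45) − f^{(7)}(5)) = −1/1209600 · (2.65816e-10 − 7.42368e-10) = 3.93974e-16.

S_4 ≈ 533.925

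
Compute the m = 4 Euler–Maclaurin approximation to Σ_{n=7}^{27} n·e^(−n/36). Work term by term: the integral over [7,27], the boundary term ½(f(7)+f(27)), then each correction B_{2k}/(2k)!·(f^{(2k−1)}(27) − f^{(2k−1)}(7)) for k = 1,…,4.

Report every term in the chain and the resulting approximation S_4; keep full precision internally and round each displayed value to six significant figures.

S_4 ≈ 212.342

Integral: ∫_7^27 x·e^(−x/36) dx = 203.129.
Boundary: ½(f(7) + f(27)) = ½(5.76304 + 12.7539) = 9.25847.
So far: 212.387.
Correction k=1: B_{2}/2! · (f^{(1)}(27) − f^{(1)}(7)) = 1/12 · (0.118092 − 0.663207) = -0.0454263.
Partial sum through k=1: 212.342.
Correction k=2: B_{4}/4! · (f^{(3)}(27) − f^{(3)}(7)) = −1/720 · (0.000820081 − 0.00178225) = 1.33634e-06.
Partial sum through k=2: 212.342.
Correction k=3: B_{6}/6! · (f^{(5)}(27) − f^{(5)}(7)) = 1/30240 · (1.19525e-06 − 2.35552e-06) = -3.83689e-11.
Partial sum through k=3: 212.342.
Correction k=4: B_{8}/8! · (f^{(7)}(27) − f^{(7)}(7)) = −1/1209600 · (1.35626e-09 − 2.57396e-09) = 1.00670e-15.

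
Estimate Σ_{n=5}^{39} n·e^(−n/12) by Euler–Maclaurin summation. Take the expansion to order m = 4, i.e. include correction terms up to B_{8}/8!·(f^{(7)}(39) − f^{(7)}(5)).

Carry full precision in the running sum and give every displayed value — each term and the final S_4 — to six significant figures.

∫_5^39 x·e^(−x/12) dx evaluates to 110.755.
Boundary: ½(f(5) + f(39)) = ½(3.29620 + 1.51219) = 2.40420.
So far: 113.159.
k=1: B_{2}/(2)! × [f^{(1)}(39) − f^{(1)}(5)] = 1/12 × (-0.0872420 − 0.384557) = -0.0393166.
Running total after k=1: 113.120.
k=2: B_{4}/(4)! × [f^{(3)}(39) − f^{(3)}(5)] = −1/720 × (-6.73163e-05 − 0.0118267) = 1.65194e-05.
Running total after k=2: 113.120.
k=3: B_{6}/(6)! × [f^{(5)}(39) − f^{(5)}(5)] = 1/30240 × (3.27232e-06 − 0.000145714) = -4.71036e-09.
Running total after k=3: 113.120.
k=4: B_{8}/(8)! × [f^{(7)}(39) − f^{(7)}(5)] = −1/1209600 × (4.86953e-08 − 1.45346e-06) = 1.16134e-12.

S_4 ≈ 113.120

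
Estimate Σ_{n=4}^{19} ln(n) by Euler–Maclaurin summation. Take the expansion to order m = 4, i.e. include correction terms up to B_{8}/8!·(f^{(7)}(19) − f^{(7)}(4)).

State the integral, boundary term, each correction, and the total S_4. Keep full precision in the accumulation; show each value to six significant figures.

Integral: ∫_4^19 ln(x) dx = 35.3992.
Endpoint term: (f(4) + f(19))/2 = (1.38629 + 2.94444)/2 = 2.16537.
So far: 37.5645.
Order-1 term: 1/12 · (0.0526316 − 0.250000) = -0.0164474.
Running total after k=1: 37.5481.
Order-2 term: −1/720 · (0.000291588 − 0.0312500) = 4.29978e-05.
Running total after k=2: 37.5481.
Order-3 term: 1/30240 · (9.69267e-06 − 0.0234375) = -7.74729e-07.
Running total after k=3: 37.5481.
Order-4 term: −1/1209600 · (8.05485e-07 − 0.0439453) = 3.63298e-08.

S_4 ≈ 37.5481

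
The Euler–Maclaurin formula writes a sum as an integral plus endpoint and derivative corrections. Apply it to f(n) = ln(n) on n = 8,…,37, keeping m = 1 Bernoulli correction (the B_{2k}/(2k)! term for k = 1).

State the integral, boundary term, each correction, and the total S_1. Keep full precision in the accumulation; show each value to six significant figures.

S_1 ≈ 90.8054

Integral: ∫_8^37 ln(x) dx = 87.9684.
Endpoint term: (f(8) + f(37))/2 = (2.07944 + 3.61092)/2 = 2.84518.
Running total after boundary: 90.8136.
k=1: B_{2}/(2)! × [f^{(1)}(37) − f^{(1)}(8)] = 1/12 × (0.0270270 − 0.125000) = -0.00816441.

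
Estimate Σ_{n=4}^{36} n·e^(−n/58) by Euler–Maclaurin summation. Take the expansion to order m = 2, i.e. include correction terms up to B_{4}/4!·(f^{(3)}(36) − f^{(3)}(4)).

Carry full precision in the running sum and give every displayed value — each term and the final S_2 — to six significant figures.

S_2 ≈ 436.995

∫_4^36 x·e^(−x/58) dx evaluates to 425.507.
Boundary: ½(f(4) + f(36)) = ½(3.73344 + 19.3526) = 11.5430.
Integral + boundary = 437.050.
Order-1 term: 1/12 · (0.203907 − 0.868989) = -0.0554235.
Partial sum through k=1: 436.995.
Order-2 term: −1/720 · (0.000380218 − 0.000813230) = 6.01406e-07.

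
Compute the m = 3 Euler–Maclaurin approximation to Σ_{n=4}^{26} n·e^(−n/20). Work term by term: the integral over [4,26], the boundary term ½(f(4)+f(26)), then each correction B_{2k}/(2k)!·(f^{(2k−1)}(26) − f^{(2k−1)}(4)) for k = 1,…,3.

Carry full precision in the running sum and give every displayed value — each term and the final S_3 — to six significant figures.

S_3 ≈ 147.380

∫_4^26 x·e^(−x/20) dx evaluates to 142.262.
½[f(4) + f(26)] = ½[3.27492 + 7.08583] = 5.18037.
So far: 147.442.
k=1: B_{2}/(2)! × [f^{(1)}(26) − f^{(1)}(4)] = 1/12 × (-0.0817595 − 0.654985) = -0.0613953.
Partial sum through k=1: 147.380.
k=2: B_{4}/(4)! × [f^{(3)}(26) − f^{(3)}(4)] = −1/720 × (0.00115826 − 0.00573112) = 6.35119e-06.
Partial sum through k=2: 147.380.
k=3: B_{6}/(6)! × [f^{(5)}(26) − f^{(5)}(4)] = 1/30240 × (6.30230e-06 − 2.45619e-05) = -6.03824e-10.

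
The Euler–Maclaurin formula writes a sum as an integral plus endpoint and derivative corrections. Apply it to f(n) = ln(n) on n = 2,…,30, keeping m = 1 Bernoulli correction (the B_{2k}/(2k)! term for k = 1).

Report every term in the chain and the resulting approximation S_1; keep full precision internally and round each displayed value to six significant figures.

The integral term ∫_2^30 ln(x) dx = 72.6496.
½[f(2) + f(30)] = ½[0.693147 + 3.40120] = 2.04717.
Integral + boundary = 74.6968.
k=1: B_{2}/(2)! × [f^{(1)}(30) − f^{(1)}(2)] = 1/12 × (0.0333333 − 0.500000) = -0.0388889.

S_1 ≈ 74.6579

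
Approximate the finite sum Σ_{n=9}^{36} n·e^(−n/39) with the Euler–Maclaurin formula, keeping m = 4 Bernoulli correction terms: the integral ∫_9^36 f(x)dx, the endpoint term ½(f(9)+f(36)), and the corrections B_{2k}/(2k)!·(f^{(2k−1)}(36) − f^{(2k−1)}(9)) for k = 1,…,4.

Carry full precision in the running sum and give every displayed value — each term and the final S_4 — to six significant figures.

S_4 ≈ 334.812

∫_9^36 x·e^(−x/39) dx evaluates to 324.136.
Endpoint term: (f(9) + f(36))/2 = (7.14530 + 14.3026)/2 = 10.7240.
So far: 334.860.
k=1: B_{2}/(2)! × [f^{(1)}(36) − f^{(1)}(9)] = 1/12 × (0.0305611 − 0.610710) = -0.0483457.
Running total after k=1: 334.812.
k=2: B_{4}/(4)! × [f^{(3)}(36) − f^{(3)}(9)] = −1/720 × (0.000542505 − 0.00144547) = 1.25411e-06.
Running total after k=2: 334.812.
k=3: B_{6}/(6)! × [f^{(5)}(36) − f^{(5)}(9)] = 1/30240 × (7.00143e-07 − 1.63670e-06) = -3.09707e-11.
Running total after k=3: 334.812.
k=4: B_{8}/(8)! × [f^{(7)}(36) − f^{(7)}(9)] = −1/1209600 × (6.86134e-10 − 1.52732e-09) = 6.95425e-16.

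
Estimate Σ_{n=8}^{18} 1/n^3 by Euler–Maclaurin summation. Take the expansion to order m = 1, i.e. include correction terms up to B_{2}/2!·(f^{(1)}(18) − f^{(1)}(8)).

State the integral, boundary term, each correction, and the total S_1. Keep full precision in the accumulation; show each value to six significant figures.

Integral: ∫_8^18 1/x^3 dx = 0.00626929.
Boundary: ½(f(8) + f(18)) = ½(0.00195312 + 0.000171468) = 0.00106230.
Running total after boundary: 0.00733159.
Correction k=1: B_{2}/2! · (f^{(1)}(18) − f^{(1)}(8)) = 1/12 · (-2.85780e-05 − (-0.000732422)) = 5.86537e-05.

S_1 ≈ 0.00739024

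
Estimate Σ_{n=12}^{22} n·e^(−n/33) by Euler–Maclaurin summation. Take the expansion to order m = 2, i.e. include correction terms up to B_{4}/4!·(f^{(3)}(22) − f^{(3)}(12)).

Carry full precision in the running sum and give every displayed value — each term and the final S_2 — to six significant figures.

S_2 ≈ 110.233

The integral term ∫_12^22 x·e^(−x/33) dx = 100.437.
Boundary: ½(f(12) + f(22)) = ½(8.34173 + 11.2952) = 9.81845.
So far: 110.255.
Correction k=1: B_{2}/2! · (f^{(1)}(22) − f^{(1)}(12)) = 1/12 · (0.171139 − 0.442364) = -0.0226021.
Partial sum through k=1: 110.233.
Correction k=2: B_{4}/4! · (f^{(3)}(22) − f^{(3)}(12)) = −1/720 · (0.00110007 − 0.00168288) = 8.09457e-07.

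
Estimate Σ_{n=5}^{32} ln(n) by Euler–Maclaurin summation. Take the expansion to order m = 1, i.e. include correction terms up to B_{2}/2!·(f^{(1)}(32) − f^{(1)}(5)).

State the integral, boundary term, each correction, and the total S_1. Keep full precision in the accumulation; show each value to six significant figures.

S_1 ≈ 78.3799

∫_5^32 ln(x) dx evaluates to 75.8564.
Boundary: ½(f(5) + f(32)) = ½(1.60944 + 3.46574) = 2.53759.
So far: 78.3939.
Correction k=1: B_{2}/2! · (f^{(1)}(32) − f^{(1)}(5)) = 1/12 · (0.0312500 − 0.200000) = -0.0140625.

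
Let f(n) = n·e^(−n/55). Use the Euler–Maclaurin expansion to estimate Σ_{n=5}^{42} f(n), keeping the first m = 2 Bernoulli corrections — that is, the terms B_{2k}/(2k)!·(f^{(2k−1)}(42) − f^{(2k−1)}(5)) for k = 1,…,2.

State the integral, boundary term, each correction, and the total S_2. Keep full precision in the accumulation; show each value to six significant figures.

S_2 ≈ 539.296

∫_5^42 x·e^(−x/55) dx evaluates to 527.288.
Endpoint term: (f(5) + f(42))/2 = (4.56550 + 19.5707)/2 = 12.0681.
Integral + boundary = 539.356.
Correction k=1: B_{2}/2! · (f^{(1)}(42) − f^{(1)}(5)) = 1/12 · (0.110138 − 0.830092) = -0.0599961.
Running total after k=1: 539.296.
Correction k=2: B_{4}/4! · (f^{(3)}(42) − f^{(3)}(5)) = −1/720 · (0.000344488 − 0.000878113) = 7.41146e-07.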